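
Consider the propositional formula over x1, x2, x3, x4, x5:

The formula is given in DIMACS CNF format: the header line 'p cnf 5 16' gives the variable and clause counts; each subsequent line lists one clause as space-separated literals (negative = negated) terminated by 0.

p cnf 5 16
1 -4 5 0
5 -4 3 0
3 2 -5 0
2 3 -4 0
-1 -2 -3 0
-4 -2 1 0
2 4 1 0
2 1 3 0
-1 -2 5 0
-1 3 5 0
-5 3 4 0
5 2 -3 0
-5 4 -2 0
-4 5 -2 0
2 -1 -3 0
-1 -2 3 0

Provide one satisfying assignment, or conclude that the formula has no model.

Try x1 = False.
Try x4 = False.
From the singleton clause (x2), x2 = True.
From the singleton clause (¬x5), x5 = False.
Every clause is now satisfied; x3 is unconstrained.

x1: False, x2: True, x3: False, x4: False, x5: False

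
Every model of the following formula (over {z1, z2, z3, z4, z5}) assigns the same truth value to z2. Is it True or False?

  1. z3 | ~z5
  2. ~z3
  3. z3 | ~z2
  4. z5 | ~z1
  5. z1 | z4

False

Suppose z2 = 1.
The clause (~z3) is unit, so z3 = 0.
But (z3) is also a unit clause — contradiction.
So every satisfying assignment has z2 = False.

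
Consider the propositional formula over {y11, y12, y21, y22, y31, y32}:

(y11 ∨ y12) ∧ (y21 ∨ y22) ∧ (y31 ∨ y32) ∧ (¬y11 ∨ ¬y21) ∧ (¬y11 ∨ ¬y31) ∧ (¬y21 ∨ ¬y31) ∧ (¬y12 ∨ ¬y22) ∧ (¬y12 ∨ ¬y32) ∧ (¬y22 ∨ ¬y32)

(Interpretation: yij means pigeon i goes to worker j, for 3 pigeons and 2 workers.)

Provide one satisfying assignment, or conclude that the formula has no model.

UNSATISFIABLE

Try y11 = True.
(¬y21) alone gives y21 = False.
(y22) alone gives y22 = True.
(¬y31) alone gives y31 = False.
(y32) alone gives y32 = True.
That conflicts with the unit clause (¬y32).
Backtrack on y11: now try y11 = False.
(y12) alone gives y12 = True.
(¬y22) alone gives y22 = False.
(y21) alone gives y21 = True.
(¬y31) alone gives y31 = False.
(y32) alone gives y32 = True.
That conflicts with the unit clause (¬y32).
Both values of y11 lead to a conflict.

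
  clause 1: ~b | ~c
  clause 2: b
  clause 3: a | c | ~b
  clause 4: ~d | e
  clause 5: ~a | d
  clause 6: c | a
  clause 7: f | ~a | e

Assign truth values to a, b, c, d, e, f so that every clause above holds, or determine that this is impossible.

a ↦ 1,  b ↦ 1,  c ↦ 0,  d ↦ 1,  e ↦ 1,  f ↦ 0

Unit clause (b) forces b = 1.
Unit clause (~c) forces c = 0.
Unit clause (a) forces a = 1.
Unit clause (d) forces d = 1.
Unit clause (e) forces e = 1.
No clause remains; f is free.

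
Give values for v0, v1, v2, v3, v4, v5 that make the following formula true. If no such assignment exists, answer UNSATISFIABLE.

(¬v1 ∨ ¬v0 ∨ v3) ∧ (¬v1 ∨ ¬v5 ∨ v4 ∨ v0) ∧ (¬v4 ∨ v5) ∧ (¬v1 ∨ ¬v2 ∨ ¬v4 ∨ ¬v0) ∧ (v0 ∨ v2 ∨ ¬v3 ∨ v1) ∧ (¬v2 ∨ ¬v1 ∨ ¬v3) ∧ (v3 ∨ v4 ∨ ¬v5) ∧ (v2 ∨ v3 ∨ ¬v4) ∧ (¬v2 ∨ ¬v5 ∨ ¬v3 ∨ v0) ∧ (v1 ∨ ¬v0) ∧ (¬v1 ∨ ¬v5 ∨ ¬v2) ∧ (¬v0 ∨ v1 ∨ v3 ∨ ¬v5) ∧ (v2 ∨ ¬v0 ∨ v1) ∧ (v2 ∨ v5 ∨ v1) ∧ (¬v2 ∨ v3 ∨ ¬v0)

v0 ↦ False,  v1 ↦ False,  v2 ↦ True,  v3 ↦ False,  v4 ↦ False,  v5 ↦ False

Try v4 = False.
Try v3 = False.
The clause (¬v5) is unit, so v5 = False.
Try v1 = False.
The clause (¬v0) is unit, so v0 = False.
The clause (v2) is unit, so v2 = True.
All clauses are satisfied.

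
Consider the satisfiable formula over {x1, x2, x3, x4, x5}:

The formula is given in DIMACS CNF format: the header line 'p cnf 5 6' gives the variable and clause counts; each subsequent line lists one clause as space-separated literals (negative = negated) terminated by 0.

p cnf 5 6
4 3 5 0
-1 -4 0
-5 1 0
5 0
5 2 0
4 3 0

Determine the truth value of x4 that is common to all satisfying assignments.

False

Suppose x4 = True.
From the singleton clause (¬x1), x1 = False.
From the singleton clause (¬x5), x5 = False.
Now (x5) is unsatisfied and unit — conflict.
So every satisfying assignment has x4 = False.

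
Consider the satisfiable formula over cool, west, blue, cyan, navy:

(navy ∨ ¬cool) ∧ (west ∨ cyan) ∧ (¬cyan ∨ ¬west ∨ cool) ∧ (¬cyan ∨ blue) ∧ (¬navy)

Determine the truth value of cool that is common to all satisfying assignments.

False

Suppose cool = True.
Unit clause (navy) forces navy = True.
Now (¬navy) is unsatisfied and unit — conflict.
So every satisfying assignment has cool = False.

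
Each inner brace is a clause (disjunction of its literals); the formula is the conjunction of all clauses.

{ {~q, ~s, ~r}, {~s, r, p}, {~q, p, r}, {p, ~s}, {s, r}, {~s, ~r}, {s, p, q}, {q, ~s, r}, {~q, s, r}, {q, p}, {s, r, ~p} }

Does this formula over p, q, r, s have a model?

Satisfiable

Case p = 1:
Case s = 0:
Unit clause (r) forces r = 1.
No clause remains; q is free.
A satisfying assignment: p=1,  q=1,  r=1,  s=0.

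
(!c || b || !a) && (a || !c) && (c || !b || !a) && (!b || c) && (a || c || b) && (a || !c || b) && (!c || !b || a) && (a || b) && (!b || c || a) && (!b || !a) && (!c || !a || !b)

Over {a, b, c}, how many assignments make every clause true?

1

There are 2^3 = 8 truth assignments over (a, b, c).
Check each against the 11 clauses (columns in the order a, b, c):
  F F F  ✗ fails (a || c || b)
  F F T  ✗ fails (a || !c)
  F T F  ✗ fails (!b || c)
  F T T  ✗ fails (a || !c)
  T F F  ✓ satisfies all
  T F T  ✗ fails (!c || b || !a)
  T T F  ✗ fails (c || !b || !a)
  T T T  ✗ fails (!b || !a)
1 of the 8 rows is a model.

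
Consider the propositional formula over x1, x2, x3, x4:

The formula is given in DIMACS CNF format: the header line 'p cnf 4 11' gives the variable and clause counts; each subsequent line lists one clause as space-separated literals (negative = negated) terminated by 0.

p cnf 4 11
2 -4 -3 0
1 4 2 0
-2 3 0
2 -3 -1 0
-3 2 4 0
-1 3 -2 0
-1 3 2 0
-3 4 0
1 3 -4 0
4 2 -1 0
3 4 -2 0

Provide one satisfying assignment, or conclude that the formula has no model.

x1 ↦ False, x2 ↦ True, x3 ↦ True, x4 ↦ True

Suppose x2 = True.
From the singleton clause (x3), x3 = True.
From the singleton clause (x4), x4 = True.
No clause remains; x1 is free.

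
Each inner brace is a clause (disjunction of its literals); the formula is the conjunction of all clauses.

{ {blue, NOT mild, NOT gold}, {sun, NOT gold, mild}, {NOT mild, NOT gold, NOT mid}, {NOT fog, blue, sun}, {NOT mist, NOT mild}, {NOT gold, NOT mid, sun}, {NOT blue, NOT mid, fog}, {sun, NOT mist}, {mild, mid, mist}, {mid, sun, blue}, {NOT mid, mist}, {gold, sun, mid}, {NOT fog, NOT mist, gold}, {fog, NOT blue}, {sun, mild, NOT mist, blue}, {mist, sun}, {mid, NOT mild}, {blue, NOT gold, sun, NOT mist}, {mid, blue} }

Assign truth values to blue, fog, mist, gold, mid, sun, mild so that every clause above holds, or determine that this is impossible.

Branch on mist: set mist = true.
From the singleton clause (NOT mild), mild = false.
From the singleton clause (sun), sun = true.
Branch on fog: set fog = true.
From the singleton clause (gold), gold = true.
Branch on mid: set mid = true.
No clause remains; blue is free.

blue=false,  fog=true,  mist=true,  gold=true,  mid=true,  sun=true,  mild=false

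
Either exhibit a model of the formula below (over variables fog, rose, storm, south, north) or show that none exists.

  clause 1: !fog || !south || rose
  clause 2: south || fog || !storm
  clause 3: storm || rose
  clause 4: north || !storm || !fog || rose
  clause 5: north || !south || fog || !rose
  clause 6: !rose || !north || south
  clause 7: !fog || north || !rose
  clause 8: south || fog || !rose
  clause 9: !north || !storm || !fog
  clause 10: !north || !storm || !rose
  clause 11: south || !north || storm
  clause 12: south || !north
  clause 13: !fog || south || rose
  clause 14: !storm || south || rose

Try storm = true.
Try south = true.
Try fog = false.
Try north = false.
The clause (!rose) is unit, so rose = false.
All clauses are satisfied.

fog: false; rose: false; storm: true; south: true; north: false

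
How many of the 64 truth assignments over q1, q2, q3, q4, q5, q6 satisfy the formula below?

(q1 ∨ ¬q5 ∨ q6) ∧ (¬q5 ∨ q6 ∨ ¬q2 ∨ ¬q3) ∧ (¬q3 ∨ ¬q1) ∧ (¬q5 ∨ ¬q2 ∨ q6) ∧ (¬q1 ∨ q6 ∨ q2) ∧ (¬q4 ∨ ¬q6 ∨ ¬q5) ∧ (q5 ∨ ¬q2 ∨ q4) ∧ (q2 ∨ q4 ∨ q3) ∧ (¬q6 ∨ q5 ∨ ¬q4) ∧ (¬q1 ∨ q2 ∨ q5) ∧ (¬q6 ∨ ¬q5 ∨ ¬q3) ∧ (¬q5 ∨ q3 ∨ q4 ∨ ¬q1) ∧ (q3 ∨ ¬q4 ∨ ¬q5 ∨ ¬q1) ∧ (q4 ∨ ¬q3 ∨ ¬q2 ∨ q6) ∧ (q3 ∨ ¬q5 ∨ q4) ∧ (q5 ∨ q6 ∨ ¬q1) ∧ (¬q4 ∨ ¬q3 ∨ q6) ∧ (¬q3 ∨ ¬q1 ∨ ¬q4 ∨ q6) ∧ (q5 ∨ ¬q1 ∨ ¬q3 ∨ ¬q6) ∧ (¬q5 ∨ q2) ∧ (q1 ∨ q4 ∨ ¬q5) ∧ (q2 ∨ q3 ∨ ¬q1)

4

There are 2^6 = 64 truth assignments over (q1, q2, q3, q4, q5, q6).
Split on q6. With q6 = True, the clauses containing q6 are satisfied and ¬q6 drops from the rest; 1 of the 2^5 = 32 assignments to the other variables satisfy what remains.
With q6 = False, by the same count on the reduced clause set, 3 assignments work.
Total: 1 + 3 = 4.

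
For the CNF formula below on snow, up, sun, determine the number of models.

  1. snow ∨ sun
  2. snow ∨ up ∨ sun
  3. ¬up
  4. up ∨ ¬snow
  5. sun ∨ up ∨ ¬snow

There are 2^3 = 8 truth assignments over (snow, up, sun).
Split on up. With up = True, the clauses containing up are satisfied and ¬up drops from the rest; 0 of the 2^2 = 4 assignments to the other variables satisfy what remains.
With up = False, by the same count on the reduced clause set, 1 assignment works.
(One model: snow=F, up=F, sun=T.)
Total: 0 + 1 = 1.

1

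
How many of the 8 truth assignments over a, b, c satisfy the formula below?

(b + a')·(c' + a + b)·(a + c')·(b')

There are 2^3 = 8 truth assignments over (a, b, c).
Check each against the 4 clauses (columns in the order a, b, c):
  F F F  ✓ satisfies all
  F F T  ✗ fails (c' + a + b)
  F T F  ✗ fails (b')
  F T T  ✗ fails (a + c')
  T F F  ✗ fails (b + a')
  T F T  ✗ fails (b + a')
  T T F  ✗ fails (b')
  T T T  ✗ fails (b')
1 of the 8 rows is a model.

1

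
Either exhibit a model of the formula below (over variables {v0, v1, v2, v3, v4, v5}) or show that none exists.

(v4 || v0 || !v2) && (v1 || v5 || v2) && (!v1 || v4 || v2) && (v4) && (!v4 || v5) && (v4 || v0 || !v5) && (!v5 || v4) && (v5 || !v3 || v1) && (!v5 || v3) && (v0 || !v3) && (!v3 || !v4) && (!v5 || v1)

UNSATISFIABLE

The clause (v4) is unit, so v4 = true.
The clause (v5) is unit, so v5 = true.
The clause (v3) is unit, so v3 = true.
Now (!v3) is unsatisfied and unit — conflict.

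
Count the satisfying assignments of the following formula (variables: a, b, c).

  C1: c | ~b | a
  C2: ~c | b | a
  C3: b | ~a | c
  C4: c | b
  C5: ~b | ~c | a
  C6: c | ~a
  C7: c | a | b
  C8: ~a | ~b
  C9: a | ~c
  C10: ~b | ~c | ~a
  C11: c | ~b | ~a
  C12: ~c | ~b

1

There are 2^3 = 8 truth assignments over (a, b, c).
Check each against the 12 clauses (columns in the order a, b, c):
  F F F  ✗ fails (c | b)
  F F T  ✗ fails (~c | b | a)
  F T F  ✗ fails (c | ~b | a)
  F T T  ✗ fails (~b | ~c | a)
  T F F  ✗ fails (b | ~a | c)
  T F T  ✓ satisfies all
  T T F  ✗ fails (c | ~a)
  T T T  ✗ fails (~a | ~b)
1 of the 8 rows is a model.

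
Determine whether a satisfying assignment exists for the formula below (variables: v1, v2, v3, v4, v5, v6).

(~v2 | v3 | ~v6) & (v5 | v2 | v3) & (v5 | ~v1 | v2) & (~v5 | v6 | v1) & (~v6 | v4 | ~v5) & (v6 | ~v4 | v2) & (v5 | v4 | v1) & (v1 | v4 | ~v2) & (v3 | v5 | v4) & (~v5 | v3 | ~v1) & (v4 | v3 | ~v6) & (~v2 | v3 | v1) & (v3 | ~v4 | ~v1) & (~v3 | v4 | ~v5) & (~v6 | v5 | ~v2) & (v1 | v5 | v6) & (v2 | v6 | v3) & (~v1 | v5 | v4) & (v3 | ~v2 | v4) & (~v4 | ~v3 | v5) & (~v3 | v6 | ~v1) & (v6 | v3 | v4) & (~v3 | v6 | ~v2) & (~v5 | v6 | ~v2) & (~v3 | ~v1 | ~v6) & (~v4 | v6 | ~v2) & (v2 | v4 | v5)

Case v2 = 0:
Case v5 = 1:
Case v6 = 1:
Unit clause (v4) forces v4 = 1.
Case v3 = 0:
Unit clause (~v1) forces v1 = 0.
This assignment satisfies each clause.
A satisfying assignment: v1: 0, v2: 0, v3: 0, v4: 1, v5: 1, v6: 1.

Yes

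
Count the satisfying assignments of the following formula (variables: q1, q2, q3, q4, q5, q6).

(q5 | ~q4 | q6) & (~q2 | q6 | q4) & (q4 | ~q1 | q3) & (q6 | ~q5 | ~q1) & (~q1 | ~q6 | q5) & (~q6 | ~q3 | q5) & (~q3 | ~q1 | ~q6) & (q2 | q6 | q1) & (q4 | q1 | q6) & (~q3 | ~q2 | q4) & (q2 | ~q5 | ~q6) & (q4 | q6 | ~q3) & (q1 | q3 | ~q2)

5

There are 2^6 = 64 truth assignments over (q1, q2, q3, q4, q5, q6).
Split on q6. With q6 = 1, the clauses containing q6 are satisfied and ~q6 drops from the rest; 4 of the 2^5 = 32 assignments to the other variables satisfy what remains.
With q6 = 0, by the same count on the reduced clause set, 1 assignment works.
Total: 4 + 1 = 5.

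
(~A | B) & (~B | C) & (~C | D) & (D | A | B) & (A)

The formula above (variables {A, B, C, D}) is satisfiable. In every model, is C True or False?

True

Suppose C = 0.
(~B) alone gives B = 0.
(~A) alone gives A = 0.
Now (A) is unsatisfied and unit — conflict.
So every satisfying assignment has C = True.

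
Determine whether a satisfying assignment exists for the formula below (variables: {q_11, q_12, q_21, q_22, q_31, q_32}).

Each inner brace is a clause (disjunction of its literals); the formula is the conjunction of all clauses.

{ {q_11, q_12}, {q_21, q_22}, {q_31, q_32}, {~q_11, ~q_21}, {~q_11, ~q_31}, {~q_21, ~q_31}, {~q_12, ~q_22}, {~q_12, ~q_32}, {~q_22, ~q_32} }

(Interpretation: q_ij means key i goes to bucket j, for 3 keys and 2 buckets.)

No, unsatisfiable

Suppose q_11 = 1.
Unit clause (~q_21) forces q_21 = 0.
Unit clause (q_22) forces q_22 = 1.
Unit clause (~q_31) forces q_31 = 0.
Unit clause (q_32) forces q_32 = 1.
But (~q_32) is also a unit clause — contradiction.
Backtrack on q_11: now try q_11 = 0.
Unit clause (q_12) forces q_12 = 1.
Unit clause (~q_22) forces q_22 = 0.
Unit clause (q_21) forces q_21 = 1.
Unit clause (~q_31) forces q_31 = 0.
Unit clause (q_32) forces q_32 = 1.
But (~q_32) is also a unit clause — contradiction.
Both values of q_11 lead to a conflict.
No assignment satisfies every clause.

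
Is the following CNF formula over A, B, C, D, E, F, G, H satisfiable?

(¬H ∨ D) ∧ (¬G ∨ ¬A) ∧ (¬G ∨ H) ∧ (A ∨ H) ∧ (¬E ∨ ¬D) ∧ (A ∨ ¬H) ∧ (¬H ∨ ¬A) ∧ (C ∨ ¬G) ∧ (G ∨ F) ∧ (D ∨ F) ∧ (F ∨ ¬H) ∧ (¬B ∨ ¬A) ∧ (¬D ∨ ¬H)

Yes

Suppose H = False.
The clause (¬G) is unit, so G = False.
The clause (A) is unit, so A = True.
The clause (F) is unit, so F = True.
The clause (¬B) is unit, so B = False.
Suppose E = False.
All clauses hold; C, D can take either value.
A satisfying assignment: A: True,  B: False,  C: False,  D: True,  E: False,  F: True,  G: False,  H: False.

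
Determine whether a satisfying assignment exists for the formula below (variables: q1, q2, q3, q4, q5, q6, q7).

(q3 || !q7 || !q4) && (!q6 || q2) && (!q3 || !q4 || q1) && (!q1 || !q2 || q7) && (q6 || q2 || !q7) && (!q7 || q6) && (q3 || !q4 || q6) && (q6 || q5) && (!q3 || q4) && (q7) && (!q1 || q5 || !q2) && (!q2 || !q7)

No, unsatisfiable

Unit clause (q7) forces q7 = true.
Unit clause (q6) forces q6 = true.
Unit clause (q2) forces q2 = true.
Now (!q2) is unsatisfied and unit — conflict.
No assignment satisfies every clause.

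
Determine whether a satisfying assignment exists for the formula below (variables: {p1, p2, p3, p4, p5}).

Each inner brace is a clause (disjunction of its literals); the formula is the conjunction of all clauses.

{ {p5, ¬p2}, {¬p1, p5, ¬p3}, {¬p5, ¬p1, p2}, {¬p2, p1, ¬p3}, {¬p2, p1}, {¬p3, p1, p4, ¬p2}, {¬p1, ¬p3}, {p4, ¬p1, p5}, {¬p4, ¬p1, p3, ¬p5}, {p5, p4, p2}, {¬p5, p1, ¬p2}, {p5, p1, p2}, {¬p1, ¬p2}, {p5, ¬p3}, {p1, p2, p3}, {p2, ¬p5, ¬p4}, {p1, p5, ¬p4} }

Satisfiable

Branch on p5: set p5 = True.
Branch on p1: set p1 = False.
The clause (¬p2) is unit, so p2 = False.
The clause (p3) is unit, so p3 = True.
The clause (¬p4) is unit, so p4 = False.
This assignment satisfies each clause.
A satisfying assignment: p1=False, p2=False, p3=True, p4=False, p5=True.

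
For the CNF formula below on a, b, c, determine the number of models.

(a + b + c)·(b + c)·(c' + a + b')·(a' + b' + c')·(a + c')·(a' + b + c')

2

There are 2^3 = 8 truth assignments over (a, b, c).
Check each against the 6 clauses (columns in the order a, b, c):
  F F F  ✗ fails (a + b + c)
  F F T  ✗ fails (a + c')
  F T F  ✓ satisfies all
  F T T  ✗ fails (c' + a + b')
  T F F  ✗ fails (b + c)
  T F T  ✗ fails (a' + b + c')
  T T F  ✓ satisfies all
  T T T  ✗ fails (a' + b' + c')
2 of the 8 rows are models.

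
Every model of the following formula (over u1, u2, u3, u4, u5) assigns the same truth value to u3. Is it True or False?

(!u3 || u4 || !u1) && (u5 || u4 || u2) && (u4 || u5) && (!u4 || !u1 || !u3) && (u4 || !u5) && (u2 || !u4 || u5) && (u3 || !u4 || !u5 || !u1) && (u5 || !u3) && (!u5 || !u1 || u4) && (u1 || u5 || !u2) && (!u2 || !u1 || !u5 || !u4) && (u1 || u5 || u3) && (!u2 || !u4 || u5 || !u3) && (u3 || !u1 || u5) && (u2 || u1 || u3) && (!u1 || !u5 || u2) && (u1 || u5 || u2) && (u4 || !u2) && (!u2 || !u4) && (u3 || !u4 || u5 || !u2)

Suppose u3 = false.
Try u4 = true.
(!u2) alone gives u2 = false.
(u5) alone gives u5 = true.
(!u1) alone gives u1 = false.
Now (u1) is unsatisfied and unit — conflict.
That branch fails; take u4 = false instead.
(u5) alone gives u5 = true.
Now (!u5) is unsatisfied and unit — conflict.
Either choice for u4 ends in contradiction.
So every satisfying assignment has u3 = True.

True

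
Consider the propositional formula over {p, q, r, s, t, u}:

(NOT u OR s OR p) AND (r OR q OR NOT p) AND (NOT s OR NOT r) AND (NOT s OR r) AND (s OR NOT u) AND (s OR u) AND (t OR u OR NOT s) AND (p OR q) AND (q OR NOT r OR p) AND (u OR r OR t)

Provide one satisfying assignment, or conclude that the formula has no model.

Branch on s: set s = false.
From the singleton clause (NOT u), u = false.
Now (u) is unsatisfied and unit — conflict.
Backtrack on s: now try s = true.
From the singleton clause (NOT r), r = false.
Now (r) is unsatisfied and unit — conflict.
Neither s = true nor s = false works.

UNSATISFIABLE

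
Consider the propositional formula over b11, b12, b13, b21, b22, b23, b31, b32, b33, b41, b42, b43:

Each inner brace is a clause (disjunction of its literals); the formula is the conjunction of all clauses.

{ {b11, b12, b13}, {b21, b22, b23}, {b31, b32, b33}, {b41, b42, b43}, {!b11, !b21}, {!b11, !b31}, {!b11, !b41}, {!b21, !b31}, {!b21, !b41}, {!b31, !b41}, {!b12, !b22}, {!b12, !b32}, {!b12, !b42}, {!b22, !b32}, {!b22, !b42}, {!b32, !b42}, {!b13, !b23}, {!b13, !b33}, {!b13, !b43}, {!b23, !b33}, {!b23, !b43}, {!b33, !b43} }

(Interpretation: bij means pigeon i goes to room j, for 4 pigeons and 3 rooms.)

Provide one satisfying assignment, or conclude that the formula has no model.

UNSATISFIABLE

Branch on b11: set b11 = false.
Branch on b12: set b12 = true.
(!b22) alone gives b22 = false.
(!b32) alone gives b32 = false.
(!b42) alone gives b42 = false.
Branch on b21: set b21 = true.
(!b31) alone gives b31 = false.
(b33) alone gives b33 = true.
(!b41) alone gives b41 = false.
(b43) alone gives b43 = true.
Now (!b43) is unsatisfied and unit — conflict.
Undo b21 and try b21 = false.
(b23) alone gives b23 = true.
(!b13) alone gives b13 = false.
(!b33) alone gives b33 = false.
(b31) alone gives b31 = true.
(!b41) alone gives b41 = false.
(b43) alone gives b43 = true.
Now (!b43) is unsatisfied and unit — conflict.
Both values of b21 lead to a conflict.
Undo b12 and try b12 = false.
(b13) alone gives b13 = true.
(!b23) alone gives b23 = false.
(!b33) alone gives b33 = false.
(!b43) alone gives b43 = false.
Branch on b21: set b21 = true.
(!b31) alone gives b31 = false.
(b32) alone gives b32 = true.
(!b41) alone gives b41 = false.
(b42) alone gives b42 = true.
Now (!b42) is unsatisfied and unit — conflict.
Undo b21 and try b21 = false.
(b22) alone gives b22 = true.
(!b32) alone gives b32 = false.
(b31) alone gives b31 = true.
(!b41) alone gives b41 = false.
(b42) alone gives b42 = true.
Now (!b42) is unsatisfied and unit — conflict.
Both values of b21 lead to a conflict.
Both values of b12 lead to a conflict.
Undo b11 and try b11 = true.
(!b21) alone gives b21 = false.
(!b31) alone gives b31 = false.
(!b41) alone gives b41 = false.
Branch on b22: set b22 = true.
(!b12) alone gives b12 = false.
(!b32) alone gives b32 = false.
(b33) alone gives b33 = true.
(!b42) alone gives b42 = false.
(b43) alone gives b43 = true.
Now (!b43) is unsatisfied and unit — conflict.
Undo b22 and try b22 = false.
(b23) alone gives b23 = true.
(!b13) alone gives b13 = false.
(!b33) alone gives b33 = false.
(b32) alone gives b32 = true.
(!b12) alone gives b12 = false.
(!b42) alone gives b42 = false.
(b43) alone gives b43 = true.
Now (!b43) is unsatisfied and unit — conflict.
Both values of b22 lead to a conflict.
Both values of b11 lead to a conflict.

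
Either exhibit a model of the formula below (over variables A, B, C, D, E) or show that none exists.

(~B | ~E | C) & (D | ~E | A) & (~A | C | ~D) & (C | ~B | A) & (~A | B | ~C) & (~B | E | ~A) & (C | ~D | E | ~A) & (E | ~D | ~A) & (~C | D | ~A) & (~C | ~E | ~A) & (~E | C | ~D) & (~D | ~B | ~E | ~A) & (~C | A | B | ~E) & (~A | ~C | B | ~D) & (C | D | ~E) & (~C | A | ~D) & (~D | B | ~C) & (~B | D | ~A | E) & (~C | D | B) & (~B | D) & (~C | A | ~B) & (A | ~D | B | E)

Suppose B = 0.
Suppose A = 0.
Suppose D = 0.
Unit clause (~E) forces E = 0.
Unit clause (~C) forces C = 0.
This assignment satisfies each clause.

A: 0,  B: 0,  C: 0,  D: 0,  E: 0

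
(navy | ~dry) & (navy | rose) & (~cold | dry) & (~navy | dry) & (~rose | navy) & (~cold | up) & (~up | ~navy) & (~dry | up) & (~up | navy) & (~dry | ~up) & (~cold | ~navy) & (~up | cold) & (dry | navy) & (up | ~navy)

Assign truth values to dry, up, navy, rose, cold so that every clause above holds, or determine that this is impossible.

Try navy = 1.
(dry) alone gives dry = 1.
(~up) alone gives up = 0.
But (up) is also a unit clause — contradiction.
So navy must be the other value — set navy = 0.
(~dry) alone gives dry = 0.
But (dry) is also a unit clause — contradiction.
Both values of navy lead to a conflict.

UNSATISFIABLE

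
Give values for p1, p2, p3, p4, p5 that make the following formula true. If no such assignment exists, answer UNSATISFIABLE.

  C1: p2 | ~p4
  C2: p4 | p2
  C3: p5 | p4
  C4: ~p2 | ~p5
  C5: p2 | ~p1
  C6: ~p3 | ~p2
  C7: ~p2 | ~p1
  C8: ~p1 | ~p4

p1=0, p2=1, p3=0, p4=1, p5=0

Try p2 = 1.
The clause (~p5) is unit, so p5 = 0.
The clause (p4) is unit, so p4 = 1.
The clause (~p3) is unit, so p3 = 0.
The clause (~p1) is unit, so p1 = 0.
Every clause now holds.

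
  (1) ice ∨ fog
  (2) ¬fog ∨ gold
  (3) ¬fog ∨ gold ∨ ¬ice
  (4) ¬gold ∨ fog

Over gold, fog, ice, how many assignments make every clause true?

3

There are 2^3 = 8 truth assignments over (gold, fog, ice).
Check each against the 4 clauses (columns in the order gold, fog, ice):
  F F F  ✗ fails (ice ∨ fog)
  F F T  ✓ satisfies all
  F T F  ✗ fails (¬fog ∨ gold)
  F T T  ✗ fails (¬fog ∨ gold)
  T F F  ✗ fails (ice ∨ fog)
  T F T  ✗ fails (¬gold ∨ fog)
  T T F  ✓ satisfies all
  T T T  ✓ satisfies all
3 of the 8 rows are models.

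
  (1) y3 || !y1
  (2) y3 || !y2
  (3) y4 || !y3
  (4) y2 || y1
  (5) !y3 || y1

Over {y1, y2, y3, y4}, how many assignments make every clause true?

2

There are 2^4 = 16 truth assignments over (y1, y2, y3, y4).
Check each against the 5 clauses (columns in the order y1, y2, y3, y4):
  F F F F  ✗ fails (y2 || y1)
  F F F T  ✗ fails (y2 || y1)
  F F T F  ✗ fails (y4 || !y3)
  F F T T  ✗ fails (y2 || y1)
  F T F F  ✗ fails (y3 || !y2)
  F T F T  ✗ fails (y3 || !y2)
  F T T F  ✗ fails (y4 || !y3)
  F T T T  ✗ fails (!y3 || y1)
  T F F F  ✗ fails (y3 || !y1)
  T F F T  ✗ fails (y3 || !y1)
  T F T F  ✗ fails (y4 || !y3)
  T F T T  ✓ satisfies all
  T T F F  ✗ fails (y3 || !y1)
  T T F T  ✗ fails (y3 || !y1)
  T T T F  ✗ fails (y4 || !y3)
  T T T T  ✓ satisfies all
2 of the 16 rows are models.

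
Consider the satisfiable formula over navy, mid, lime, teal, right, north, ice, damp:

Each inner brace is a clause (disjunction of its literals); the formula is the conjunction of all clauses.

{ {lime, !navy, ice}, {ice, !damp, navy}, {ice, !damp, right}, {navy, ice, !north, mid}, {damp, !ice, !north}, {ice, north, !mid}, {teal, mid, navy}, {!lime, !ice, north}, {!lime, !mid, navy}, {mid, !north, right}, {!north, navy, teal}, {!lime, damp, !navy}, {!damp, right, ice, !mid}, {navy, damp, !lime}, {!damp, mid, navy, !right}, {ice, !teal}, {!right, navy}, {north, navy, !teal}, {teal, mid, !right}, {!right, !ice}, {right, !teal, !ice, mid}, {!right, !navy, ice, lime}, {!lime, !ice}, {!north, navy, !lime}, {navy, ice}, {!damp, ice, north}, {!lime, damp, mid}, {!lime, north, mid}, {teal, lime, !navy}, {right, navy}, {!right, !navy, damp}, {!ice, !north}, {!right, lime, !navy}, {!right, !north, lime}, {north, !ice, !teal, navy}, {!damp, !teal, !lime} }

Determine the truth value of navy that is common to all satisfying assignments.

True

Suppose navy = false.
From the singleton clause (!right), right = false.
But (right) is also a unit clause — contradiction.
So every satisfying assignment has navy = True.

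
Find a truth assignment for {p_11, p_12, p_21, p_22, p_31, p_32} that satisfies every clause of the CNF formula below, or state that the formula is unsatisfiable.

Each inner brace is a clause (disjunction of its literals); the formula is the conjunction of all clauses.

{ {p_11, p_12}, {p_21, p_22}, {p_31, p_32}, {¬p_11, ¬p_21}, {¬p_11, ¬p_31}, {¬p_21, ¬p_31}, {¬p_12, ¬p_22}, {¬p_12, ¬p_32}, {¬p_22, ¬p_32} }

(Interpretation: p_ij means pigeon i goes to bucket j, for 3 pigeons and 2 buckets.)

Suppose p_11 = True.
The clause (¬p_21) is unit, so p_21 = False.
The clause (p_22) is unit, so p_22 = True.
The clause (¬p_31) is unit, so p_31 = False.
The clause (p_32) is unit, so p_32 = True.
But (¬p_32) is also a unit clause — contradiction.
That branch fails; take p_11 = False instead.
The clause (p_12) is unit, so p_12 = True.
The clause (¬p_22) is unit, so p_22 = False.
The clause (p_21) is unit, so p_21 = True.
The clause (¬p_31) is unit, so p_31 = False.
The clause (p_32) is unit, so p_32 = True.
But (¬p_32) is also a unit clause — contradiction.
Neither p_11 = True nor p_11 = False works.

UNSATISFIABLE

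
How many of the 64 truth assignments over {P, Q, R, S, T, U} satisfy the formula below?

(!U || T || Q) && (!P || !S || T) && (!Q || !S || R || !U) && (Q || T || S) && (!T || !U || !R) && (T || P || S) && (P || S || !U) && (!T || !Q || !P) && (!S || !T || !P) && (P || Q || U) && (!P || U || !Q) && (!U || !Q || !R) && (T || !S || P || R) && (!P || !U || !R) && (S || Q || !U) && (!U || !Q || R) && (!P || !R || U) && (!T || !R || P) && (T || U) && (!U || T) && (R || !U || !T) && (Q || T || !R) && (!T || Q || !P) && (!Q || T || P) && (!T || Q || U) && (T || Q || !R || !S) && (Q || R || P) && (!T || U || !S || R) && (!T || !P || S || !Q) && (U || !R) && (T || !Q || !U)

1

There are 2^6 = 64 truth assignments over (P, Q, R, S, T, U).
Split on T. With T = true, the clauses containing T are satisfied and !T drops from the rest; 1 of the 2^5 = 32 assignments to the other variables satisfy what remains.
With T = false, by the same count on the reduced clause set, 0 assignments work.
(One model: P=F, Q=T, R=F, S=F, T=T, U=F.)
Total: 1 + 0 = 1.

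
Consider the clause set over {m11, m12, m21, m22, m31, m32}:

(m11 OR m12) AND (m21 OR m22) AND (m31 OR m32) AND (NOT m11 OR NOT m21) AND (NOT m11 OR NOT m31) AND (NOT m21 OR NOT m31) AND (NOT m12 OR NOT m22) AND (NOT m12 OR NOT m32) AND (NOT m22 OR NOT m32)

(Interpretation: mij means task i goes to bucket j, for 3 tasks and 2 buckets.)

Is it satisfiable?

No

Case m11 = true:
From the singleton clause (NOT m21), m21 = false.
From the singleton clause (m22), m22 = true.
From the singleton clause (NOT m31), m31 = false.
From the singleton clause (m32), m32 = true.
But (NOT m32) is also a unit clause — contradiction.
So m11 must be the other value — set m11 = false.
From the singleton clause (m12), m12 = true.
From the singleton clause (NOT m22), m22 = false.
From the singleton clause (m21), m21 = true.
From the singleton clause (NOT m31), m31 = false.
From the singleton clause (m32), m32 = true.
But (NOT m32) is also a unit clause — contradiction.
Neither m11 = true nor m11 = false works.
No assignment satisfies every clause.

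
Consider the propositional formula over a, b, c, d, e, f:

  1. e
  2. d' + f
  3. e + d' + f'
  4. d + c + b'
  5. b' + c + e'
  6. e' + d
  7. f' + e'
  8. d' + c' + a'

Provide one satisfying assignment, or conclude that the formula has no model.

UNSATISFIABLE

(e) alone gives e = 1.
(d) alone gives d = 1.
(f) alone gives f = 1.
That conflicts with the unit clause (f').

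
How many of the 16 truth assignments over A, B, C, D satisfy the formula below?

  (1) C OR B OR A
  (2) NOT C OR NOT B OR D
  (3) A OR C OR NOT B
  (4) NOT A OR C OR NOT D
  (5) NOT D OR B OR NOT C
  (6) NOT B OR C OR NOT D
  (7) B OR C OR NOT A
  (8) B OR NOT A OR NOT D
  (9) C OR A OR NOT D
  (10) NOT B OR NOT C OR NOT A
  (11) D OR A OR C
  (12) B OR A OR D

There are 2^4 = 16 truth assignments over (A, B, C, D).
Check each against the 12 clauses (columns in the order A, B, C, D):
  F F F F  ✗ fails (C OR B OR A)
  F F F T  ✗ fails (C OR B OR A)
  F F T F  ✗ fails (B OR A OR D)
  F F T T  ✗ fails (NOT D OR B OR NOT C)
  F T F F  ✗ fails (A OR C OR NOT B)
  F T F T  ✗ fails (A OR C OR NOT B)
  F T T F  ✗ fails (NOT C OR NOT B OR D)
  F T T T  ✓ satisfies all
  T F F F  ✗ fails (B OR C OR NOT A)
  T F F T  ✗ fails (NOT A OR C OR NOT D)
  T F T F  ✓ satisfies all
  T F T T  ✗ fails (NOT D OR B OR NOT C)
  T T F F  ✓ satisfies all
  T T F T  ✗ fails (NOT A OR C OR NOT D)
  T T T F  ✗ fails (NOT C OR NOT B OR D)
  T T T T  ✗ fails (NOT B OR NOT C OR NOT A)
3 of the 16 rows are models.

3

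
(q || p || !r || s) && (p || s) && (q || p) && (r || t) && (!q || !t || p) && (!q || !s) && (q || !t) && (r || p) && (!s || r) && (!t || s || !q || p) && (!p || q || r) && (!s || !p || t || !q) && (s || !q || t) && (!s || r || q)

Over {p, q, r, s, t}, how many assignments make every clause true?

4

There are 2^5 = 32 truth assignments over (p, q, r, s, t).
Split on t. With t = true, the clauses containing t are satisfied and !t drops from the rest; 2 of the 2^4 = 16 assignments to the other variables satisfy what remains.
With t = false, by the same count on the reduced clause set, 2 assignments work.
Total: 2 + 2 = 4.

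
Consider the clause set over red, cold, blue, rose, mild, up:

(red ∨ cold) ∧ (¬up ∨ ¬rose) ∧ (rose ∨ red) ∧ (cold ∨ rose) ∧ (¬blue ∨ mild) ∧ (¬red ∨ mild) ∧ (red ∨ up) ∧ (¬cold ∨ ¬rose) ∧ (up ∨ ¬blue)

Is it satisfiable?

Yes

Try red = True.
(mild) alone gives mild = True.
Try up = True.
(¬rose) alone gives rose = False.
(cold) alone gives cold = True.
Every clause is now satisfied; blue is unconstrained.
A satisfying assignment: red ↦ True; cold ↦ True; blue ↦ True; rose ↦ False; mild ↦ True; up ↦ True.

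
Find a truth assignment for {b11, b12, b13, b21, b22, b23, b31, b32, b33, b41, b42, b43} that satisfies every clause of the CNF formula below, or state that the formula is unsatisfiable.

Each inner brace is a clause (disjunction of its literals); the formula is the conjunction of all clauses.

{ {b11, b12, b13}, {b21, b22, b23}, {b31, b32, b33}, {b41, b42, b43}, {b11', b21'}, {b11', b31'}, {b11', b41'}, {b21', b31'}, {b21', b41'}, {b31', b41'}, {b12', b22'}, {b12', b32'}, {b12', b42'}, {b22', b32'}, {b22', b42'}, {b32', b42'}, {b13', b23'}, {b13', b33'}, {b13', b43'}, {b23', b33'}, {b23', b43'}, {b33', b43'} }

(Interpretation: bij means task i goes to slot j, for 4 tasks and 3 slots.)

Branch on b11: set b11 = 0.
Branch on b12: set b12 = 1.
From the singleton clause (b22'), b22 = 0.
From the singleton clause (b32'), b32 = 0.
From the singleton clause (b42'), b42 = 0.
Branch on b21: set b21 = 1.
From the singleton clause (b31'), b31 = 0.
From the singleton clause (b33), b33 = 1.
From the singleton clause (b41'), b41 = 0.
From the singleton clause (b43), b43 = 1.
Now (b43') is unsatisfied and unit — conflict.
Undo b21 and try b21 = 0.
From the singleton clause (b23), b23 = 1.
From the singleton clause (b13'), b13 = 0.
From the singleton clause (b33'), b33 = 0.
From the singleton clause (b31), b31 = 1.
From the singleton clause (b41'), b41 = 0.
From the singleton clause (b43), b43 = 1.
Now (b43') is unsatisfied and unit — conflict.
Either choice for b21 ends in contradiction.
Undo b12 and try b12 = 0.
From the singleton clause (b13), b13 = 1.
From the singleton clause (b23'), b23 = 0.
From the singleton clause (b33'), b33 = 0.
From the singleton clause (b43'), b43 = 0.
Branch on b21: set b21 = 1.
From the singleton clause (b31'), b31 = 0.
From the singleton clause (b32), b32 = 1.
From the singleton clause (b41'), b41 = 0.
From the singleton clause (b42), b42 = 1.
Now (b42') is unsatisfied and unit — conflict.
Undo b21 and try b21 = 0.
From the singleton clause (b22), b22 = 1.
From the singleton clause (b32'), b32 = 0.
From the singleton clause (b31), b31 = 1.
From the singleton clause (b41'), b41 = 0.
From the singleton clause (b42), b42 = 1.
Now (b42') is unsatisfied and unit — conflict.
Either choice for b21 ends in contradiction.
Either choice for b12 ends in contradiction.
Undo b11 and try b11 = 1.
From the singleton clause (b21'), b21 = 0.
From the singleton clause (b31'), b31 = 0.
From the singleton clause (b41'), b41 = 0.
Branch on b22: set b22 = 1.
From the singleton clause (b12'), b12 = 0.
From the singleton clause (b32'), b32 = 0.
From the singleton clause (b33), b33 = 1.
From the singleton clause (b42'), b42 = 0.
From the singleton clause (b43), b43 = 1.
Now (b43') is unsatisfied and unit — conflict.
Undo b22 and try b22 = 0.
From the singleton clause (b23), b23 = 1.
From the singleton clause (b13'), b13 = 0.
From the singleton clause (b33'), b33 = 0.
From the singleton clause (b32), b32 = 1.
From the singleton clause (b12'), b12 = 0.
From the singleton clause (b42'), b42 = 0.
From the singleton clause (b43), b43 = 1.
Now (b43') is unsatisfied and unit — conflict.
Either choice for b22 ends in contradiction.
Either choice for b11 ends in contradiction.

UNSATISFIABLE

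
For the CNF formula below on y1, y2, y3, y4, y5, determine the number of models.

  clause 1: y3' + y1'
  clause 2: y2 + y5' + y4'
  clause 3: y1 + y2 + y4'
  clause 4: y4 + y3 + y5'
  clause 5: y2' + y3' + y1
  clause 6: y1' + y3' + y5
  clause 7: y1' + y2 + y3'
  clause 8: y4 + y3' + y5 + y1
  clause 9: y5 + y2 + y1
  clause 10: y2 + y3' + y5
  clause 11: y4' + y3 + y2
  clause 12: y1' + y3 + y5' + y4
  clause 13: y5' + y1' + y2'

There are 2^5 = 32 truth assignments over (y1, y2, y3, y4, y5).
Split on y2. With y2 = 1, the clauses containing y2 are satisfied and y2' drops from the rest; 5 of the 2^4 = 16 assignments to the other variables satisfy what remains.
With y2 = 0, by the same count on the reduced clause set, 2 assignments work.
Total: 5 + 2 = 7.

7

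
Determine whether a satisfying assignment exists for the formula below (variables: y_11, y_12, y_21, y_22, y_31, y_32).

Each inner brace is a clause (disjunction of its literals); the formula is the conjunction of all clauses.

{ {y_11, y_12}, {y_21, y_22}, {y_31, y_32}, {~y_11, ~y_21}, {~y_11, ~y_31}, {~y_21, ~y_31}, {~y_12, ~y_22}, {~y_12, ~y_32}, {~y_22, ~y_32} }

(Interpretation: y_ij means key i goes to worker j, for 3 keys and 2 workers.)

Suppose y_11 = 1.
From the singleton clause (~y_21), y_21 = 0.
From the singleton clause (y_22), y_22 = 1.
From the singleton clause (~y_31), y_31 = 0.
From the singleton clause (y_32), y_32 = 1.
But (~y_32) is also a unit clause — contradiction.
Undo y_11 and try y_11 = 0.
From the singleton clause (y_12), y_12 = 1.
From the singleton clause (~y_22), y_22 = 0.
From the singleton clause (y_21), y_21 = 1.
From the singleton clause (~y_31), y_31 = 0.
From the singleton clause (y_32), y_32 = 1.
But (~y_32) is also a unit clause — contradiction.
Either choice for y_11 ends in contradiction.
No assignment satisfies every clause.

No, unsatisfiable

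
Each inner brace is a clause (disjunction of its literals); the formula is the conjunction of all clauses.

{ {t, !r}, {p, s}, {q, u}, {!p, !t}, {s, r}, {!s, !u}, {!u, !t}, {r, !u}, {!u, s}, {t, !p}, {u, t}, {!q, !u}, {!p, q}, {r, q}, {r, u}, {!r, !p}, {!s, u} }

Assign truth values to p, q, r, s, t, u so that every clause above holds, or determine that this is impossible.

UNSATISFIABLE

Suppose t = true.
Unit clause (!p) forces p = false.
Unit clause (s) forces s = true.
Unit clause (!u) forces u = false.
That conflicts with the unit clause (u).
Undo t and try t = false.
Unit clause (!r) forces r = false.
Unit clause (s) forces s = true.
Unit clause (!u) forces u = false.
That conflicts with the unit clause (u).
Both values of t lead to a conflict.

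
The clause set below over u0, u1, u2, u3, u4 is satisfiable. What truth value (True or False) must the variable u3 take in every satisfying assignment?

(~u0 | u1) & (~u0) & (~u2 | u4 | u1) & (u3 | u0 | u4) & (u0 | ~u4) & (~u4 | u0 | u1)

Suppose u3 = 0.
(~u0) alone gives u0 = 0.
(u4) alone gives u4 = 1.
That conflicts with the unit clause (~u4).
So every satisfying assignment has u3 = True.

True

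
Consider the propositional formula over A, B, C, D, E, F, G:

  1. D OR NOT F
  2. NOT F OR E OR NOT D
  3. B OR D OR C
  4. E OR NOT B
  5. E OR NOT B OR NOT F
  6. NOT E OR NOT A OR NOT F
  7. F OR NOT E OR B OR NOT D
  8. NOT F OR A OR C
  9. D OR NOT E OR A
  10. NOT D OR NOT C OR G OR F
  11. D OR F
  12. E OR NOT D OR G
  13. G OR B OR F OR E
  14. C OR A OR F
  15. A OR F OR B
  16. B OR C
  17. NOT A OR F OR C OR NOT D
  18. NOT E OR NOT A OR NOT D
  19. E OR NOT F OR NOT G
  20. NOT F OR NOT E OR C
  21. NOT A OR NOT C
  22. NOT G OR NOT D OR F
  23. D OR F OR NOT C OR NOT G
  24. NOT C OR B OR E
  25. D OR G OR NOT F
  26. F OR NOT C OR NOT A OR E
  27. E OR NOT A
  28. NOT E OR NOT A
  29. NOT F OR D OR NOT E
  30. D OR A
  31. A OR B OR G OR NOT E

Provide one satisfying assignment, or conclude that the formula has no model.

A: false,  B: false,  C: true,  D: true,  E: true,  F: true,  G: true

Case D = true:
Case F = true:
The clause (E) is unit, so E = true.
The clause (NOT A) is unit, so A = false.
The clause (C) is unit, so C = true.
Case B = false:
The clause (G) is unit, so G = true.
Every clause now holds.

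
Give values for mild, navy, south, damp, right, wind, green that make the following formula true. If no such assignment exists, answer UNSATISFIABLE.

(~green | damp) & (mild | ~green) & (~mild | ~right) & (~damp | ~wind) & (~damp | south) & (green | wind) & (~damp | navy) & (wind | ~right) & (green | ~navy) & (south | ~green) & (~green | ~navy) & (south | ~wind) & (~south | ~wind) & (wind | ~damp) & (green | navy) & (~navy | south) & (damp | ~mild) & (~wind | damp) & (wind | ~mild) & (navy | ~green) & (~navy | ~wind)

Case green = 0:
(wind) alone gives wind = 1.
(~damp) alone gives damp = 0.
That conflicts with the unit clause (damp).
Undo green and try green = 1.
(damp) alone gives damp = 1.
(mild) alone gives mild = 1.
(~right) alone gives right = 0.
(~wind) alone gives wind = 0.
That conflicts with the unit clause (wind).
Neither green = 1 nor green = 0 works.

UNSATISFIABLE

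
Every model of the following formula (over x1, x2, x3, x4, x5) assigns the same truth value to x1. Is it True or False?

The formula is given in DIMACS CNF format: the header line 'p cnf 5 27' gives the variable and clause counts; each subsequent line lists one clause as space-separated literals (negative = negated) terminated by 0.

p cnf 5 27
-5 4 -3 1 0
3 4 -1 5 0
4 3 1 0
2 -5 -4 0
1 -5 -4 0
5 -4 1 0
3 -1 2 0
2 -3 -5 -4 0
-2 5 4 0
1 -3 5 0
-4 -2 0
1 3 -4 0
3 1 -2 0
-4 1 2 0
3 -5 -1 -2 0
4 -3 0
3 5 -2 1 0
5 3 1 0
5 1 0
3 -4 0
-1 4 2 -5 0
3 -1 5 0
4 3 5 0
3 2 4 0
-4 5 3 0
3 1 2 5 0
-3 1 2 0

Suppose x1 = False.
Unit clause (x5) forces x5 = True.
Unit clause (¬x4) forces x4 = False.
Unit clause (¬x3) forces x3 = False.
But (x3) is also a unit clause — contradiction.
So every satisfying assignment has x1 = True.

True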